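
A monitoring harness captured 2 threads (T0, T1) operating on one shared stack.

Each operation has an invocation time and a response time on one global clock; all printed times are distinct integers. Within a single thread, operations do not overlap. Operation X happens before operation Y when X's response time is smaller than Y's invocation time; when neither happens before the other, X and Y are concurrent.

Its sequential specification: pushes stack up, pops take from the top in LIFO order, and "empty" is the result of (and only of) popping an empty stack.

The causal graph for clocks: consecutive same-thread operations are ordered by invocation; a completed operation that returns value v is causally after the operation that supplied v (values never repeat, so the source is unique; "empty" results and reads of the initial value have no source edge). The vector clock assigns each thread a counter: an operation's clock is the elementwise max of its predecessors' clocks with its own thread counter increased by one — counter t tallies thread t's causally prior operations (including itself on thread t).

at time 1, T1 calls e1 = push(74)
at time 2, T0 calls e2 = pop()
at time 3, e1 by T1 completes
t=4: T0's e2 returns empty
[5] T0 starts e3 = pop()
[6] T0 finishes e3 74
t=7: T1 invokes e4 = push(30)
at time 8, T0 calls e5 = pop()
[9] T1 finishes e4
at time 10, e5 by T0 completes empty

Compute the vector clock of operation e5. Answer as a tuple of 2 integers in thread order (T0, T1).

(3, 1)

no predecessors for e1 (invoked 1): T1 increments from zero → (0, 1)
no predecessors for e2 (invoked 2): T0 increments from zero → (1, 0)
merge at e4 (invoked 7): VC(e1)=(0, 1), own-thread bump on T1 → (0, 2)
merge at e3 (invoked 5): VC(e1)=(0, 1), VC(e2)=(1, 0), own-thread bump on T0 → (2, 1)
merge at e5 (invoked 8): VC(e3)=(2, 1), own-thread bump on T0 → (3, 1)
target: VC(e5) = (3, 1)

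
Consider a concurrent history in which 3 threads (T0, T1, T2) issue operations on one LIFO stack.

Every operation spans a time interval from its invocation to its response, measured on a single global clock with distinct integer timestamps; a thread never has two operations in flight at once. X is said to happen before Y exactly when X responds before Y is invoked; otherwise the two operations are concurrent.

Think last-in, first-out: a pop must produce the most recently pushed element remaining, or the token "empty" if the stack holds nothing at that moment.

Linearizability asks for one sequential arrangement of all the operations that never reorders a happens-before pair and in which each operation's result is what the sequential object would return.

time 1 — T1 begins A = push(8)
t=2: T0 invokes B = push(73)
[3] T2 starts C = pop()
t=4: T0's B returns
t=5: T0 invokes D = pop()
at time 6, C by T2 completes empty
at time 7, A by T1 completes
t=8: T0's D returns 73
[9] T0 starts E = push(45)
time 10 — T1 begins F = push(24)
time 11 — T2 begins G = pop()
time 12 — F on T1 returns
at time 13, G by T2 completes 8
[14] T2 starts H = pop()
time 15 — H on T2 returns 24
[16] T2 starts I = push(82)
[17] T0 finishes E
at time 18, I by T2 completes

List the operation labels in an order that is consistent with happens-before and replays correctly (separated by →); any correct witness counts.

step 1: B push(73) — stack <73>
step 2: D pop() → 73 — stack <>
step 3: C pop() → empty — stack <>
step 4: A push(8) — stack <8>
step 5: G pop() → 8 — stack <>
step 6: E push(45) — stack <45>
step 7: F push(24) — stack <45,24>
step 8: H pop() → 24 — stack <45>
step 9: I push(82) — stack <45,82>

B → D → C → A → G → E → F → H → I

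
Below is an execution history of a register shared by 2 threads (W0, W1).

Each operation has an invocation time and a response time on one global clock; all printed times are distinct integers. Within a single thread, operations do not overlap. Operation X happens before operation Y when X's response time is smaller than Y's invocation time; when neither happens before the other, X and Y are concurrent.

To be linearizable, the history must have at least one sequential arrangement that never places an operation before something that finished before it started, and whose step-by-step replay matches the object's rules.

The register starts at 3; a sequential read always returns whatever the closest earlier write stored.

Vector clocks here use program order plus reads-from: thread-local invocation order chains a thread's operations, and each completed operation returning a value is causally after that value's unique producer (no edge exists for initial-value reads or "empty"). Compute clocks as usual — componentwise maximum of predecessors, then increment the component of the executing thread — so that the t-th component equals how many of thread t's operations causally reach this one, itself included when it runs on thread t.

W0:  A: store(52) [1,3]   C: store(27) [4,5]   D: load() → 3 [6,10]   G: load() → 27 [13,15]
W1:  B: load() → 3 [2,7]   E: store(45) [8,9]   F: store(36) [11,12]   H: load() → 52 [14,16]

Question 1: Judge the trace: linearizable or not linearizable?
the violation lands at event 10, D's response at time 10: events 1..9 linearize, events 1..10 do not
every one of the 7 real-time-consistent orders over 5 completed register ops fails the sequential spec
sample order A, B, C, D, E stalls at step 2 — B load() → 3 has no legal effect
sample order A, B, C, E, D stalls at step 2 — B load() → 3 has no legal effect

not linearizable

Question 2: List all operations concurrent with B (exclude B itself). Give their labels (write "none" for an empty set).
B runs from 2 to 7; window-overlapping ops are concurrent
A [1,3]: concurrent
C [4,5]: concurrent
D [6,10]: concurrent
E [8,9]: after
F [11,12]: after
G [13,15]: after
H [14,16]: after

A, C, D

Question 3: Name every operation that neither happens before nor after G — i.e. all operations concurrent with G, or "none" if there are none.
overlap test against G [13,15]: concurrent iff the interval meets 13..15
A [1,3]: before
B [2,7]: before
C [4,5]: before
D [6,10]: before
E [8,9]: before
F [11,12]: before
H [14,16]: concurrent

H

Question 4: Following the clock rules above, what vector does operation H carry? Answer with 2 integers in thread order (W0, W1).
B (invocation 2): nothing precedes it; W1's component alone gives (0, 1)
A (invocation 1): nothing precedes it; W0's component alone gives (1, 0)
merge at E (invoked 8): VC(B)=(0, 1), own-thread bump on W1 → (0, 2)
merge at C (invoked 4): VC(A)=(1, 0), own-thread bump on W0 → (2, 0)
merge at F (invoked 11): VC(E)=(0, 2), own-thread bump on W1 → (0, 3)
merge at D (invoked 6): VC(C)=(2, 0), own-thread bump on W0 → (3, 0)
merge at G (invoked 13): VC(C)=(2, 0), VC(D)=(3, 0), own-thread bump on W0 → (4, 0)
merge at H (invoked 14): VC(A)=(1, 0), VC(F)=(0, 3), own-thread bump on W1 → (1, 4)
target: VC(H) = (1, 4)

(1, 4)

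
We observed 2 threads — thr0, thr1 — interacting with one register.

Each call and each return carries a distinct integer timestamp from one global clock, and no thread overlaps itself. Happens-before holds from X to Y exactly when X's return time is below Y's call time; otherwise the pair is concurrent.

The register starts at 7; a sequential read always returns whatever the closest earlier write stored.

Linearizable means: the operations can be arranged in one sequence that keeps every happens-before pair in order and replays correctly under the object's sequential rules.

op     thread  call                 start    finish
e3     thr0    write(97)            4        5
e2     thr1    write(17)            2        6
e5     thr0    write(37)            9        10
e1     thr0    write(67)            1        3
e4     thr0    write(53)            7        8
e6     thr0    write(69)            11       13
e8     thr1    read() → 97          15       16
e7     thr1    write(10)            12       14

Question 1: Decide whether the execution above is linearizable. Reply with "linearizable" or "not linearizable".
not linearizable

already the first 16 events (up to e8's response at time 16) admit no linearization; the first 15 still do
the 8 completed operations admit 6 real-time orders; each fails the register replay
take e1, e2, e3, e4, e5, e6, e7, e8: step 8 already fails, because e8 read() → 97 cannot occur there
take e1, e2, e3, e4, e5, e7, e6, e8: step 8 already fails, because e8 read() → 97 cannot occur there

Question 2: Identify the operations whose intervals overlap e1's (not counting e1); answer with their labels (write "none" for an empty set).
Answer: e2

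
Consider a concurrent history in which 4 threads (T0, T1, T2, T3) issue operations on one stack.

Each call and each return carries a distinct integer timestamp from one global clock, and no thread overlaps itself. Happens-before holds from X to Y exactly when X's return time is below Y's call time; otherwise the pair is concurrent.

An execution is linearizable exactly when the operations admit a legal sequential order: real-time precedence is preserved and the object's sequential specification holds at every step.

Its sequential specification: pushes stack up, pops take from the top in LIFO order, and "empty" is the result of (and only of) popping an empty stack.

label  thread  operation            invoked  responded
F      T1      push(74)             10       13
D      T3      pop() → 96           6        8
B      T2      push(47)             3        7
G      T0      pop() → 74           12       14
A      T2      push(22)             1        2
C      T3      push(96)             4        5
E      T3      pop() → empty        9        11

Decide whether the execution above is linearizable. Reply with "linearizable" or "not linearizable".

not linearizable

the violation lands at event 11, E's response at time 11: events 1..10 linearize, events 1..11 do not
5 completed operations, 3 real-time-consistent orders — every stack replay fails
no completion choice of the 1 pending operation (F) rescues it — every subset was tried
for example A, B, C, D, E (pending dropped) fails at step 5: E pop() → empty is not legal there
for example A, C, B, D, E (pending dropped) fails at step 4: D pop() → 96 is not legal there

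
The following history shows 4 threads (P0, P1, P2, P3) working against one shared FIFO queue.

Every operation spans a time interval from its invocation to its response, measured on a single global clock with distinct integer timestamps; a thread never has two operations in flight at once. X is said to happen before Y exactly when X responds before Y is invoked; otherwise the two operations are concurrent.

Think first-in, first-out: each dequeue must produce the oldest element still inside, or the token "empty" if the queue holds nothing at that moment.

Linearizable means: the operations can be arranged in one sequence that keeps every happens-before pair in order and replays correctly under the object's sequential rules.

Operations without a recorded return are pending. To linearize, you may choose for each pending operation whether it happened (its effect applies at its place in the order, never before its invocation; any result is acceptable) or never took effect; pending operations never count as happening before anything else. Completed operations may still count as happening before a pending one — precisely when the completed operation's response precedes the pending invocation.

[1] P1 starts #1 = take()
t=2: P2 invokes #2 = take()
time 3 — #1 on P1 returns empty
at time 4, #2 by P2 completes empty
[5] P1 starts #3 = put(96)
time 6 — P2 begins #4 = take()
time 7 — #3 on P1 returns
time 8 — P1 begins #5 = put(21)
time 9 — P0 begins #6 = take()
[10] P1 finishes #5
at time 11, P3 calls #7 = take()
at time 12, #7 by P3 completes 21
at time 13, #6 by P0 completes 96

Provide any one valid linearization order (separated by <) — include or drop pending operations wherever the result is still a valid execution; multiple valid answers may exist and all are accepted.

#1 < #2 < #3 < #5 < #6 < #7

1. #1 take() → empty, leaving queue <>
2. #2 take() → empty, leaving queue <>
3. #3 put(96), leaving queue <96>
4. #5 put(21), leaving queue <96,21>
5. #6 take() → 96, leaving queue <21>
6. #7 take() → 21, leaving queue <>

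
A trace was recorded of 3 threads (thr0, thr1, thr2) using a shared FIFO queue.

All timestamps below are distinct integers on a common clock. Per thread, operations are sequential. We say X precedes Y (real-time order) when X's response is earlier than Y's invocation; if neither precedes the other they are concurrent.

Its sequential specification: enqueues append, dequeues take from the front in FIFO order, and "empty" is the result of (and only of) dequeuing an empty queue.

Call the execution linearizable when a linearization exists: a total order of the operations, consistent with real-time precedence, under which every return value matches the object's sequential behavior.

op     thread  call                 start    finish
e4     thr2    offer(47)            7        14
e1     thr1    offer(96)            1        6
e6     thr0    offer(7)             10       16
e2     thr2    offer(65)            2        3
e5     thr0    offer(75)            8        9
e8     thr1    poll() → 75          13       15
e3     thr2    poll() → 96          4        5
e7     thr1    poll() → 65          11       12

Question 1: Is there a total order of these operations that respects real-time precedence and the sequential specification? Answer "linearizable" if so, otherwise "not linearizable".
linearizable

witness order: e1, e2, e3, e5, e4, e6, e7, e8
step 1: e1 offer(96) — queue <96>
step 2: e2 offer(65) — queue <96,65>
step 3: e3 poll() → 96 — queue <65>
step 4: e5 offer(75) — queue <65,75>
step 5: e4 offer(47) — queue <65,75,47>
step 6: e6 offer(7) — queue <65,75,47,7>
step 7: e7 poll() → 65 — queue <75,47,7>
step 8: e8 poll() → 75 — queue <47,7>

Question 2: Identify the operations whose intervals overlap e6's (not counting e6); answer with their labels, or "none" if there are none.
e4, e7, e8

overlap test against e6 [10,16]: concurrent iff the interval meets 10..16
e1 [1,6]: before
e2 [2,3]: before
e3 [4,5]: before
e4 [7,14]: concurrent
e5 [8,9]: before
e7 [11,12]: concurrent
e8 [13,15]: concurrent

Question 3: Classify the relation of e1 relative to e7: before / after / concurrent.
before

e1 spans [1,6], e7 spans [11,12]
resp(e1)=6 < inv(e7)=11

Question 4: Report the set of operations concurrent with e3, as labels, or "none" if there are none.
e1

e3 spans [4,5]: anything still running between times 4 and 5 counts as concurrent
e1 [1,6]: concurrent
e2 [2,3]: before
e4 [7,14]: after
e5 [8,9]: after
e6 [10,16]: after
e7 [11,12]: after
e8 [13,15]: after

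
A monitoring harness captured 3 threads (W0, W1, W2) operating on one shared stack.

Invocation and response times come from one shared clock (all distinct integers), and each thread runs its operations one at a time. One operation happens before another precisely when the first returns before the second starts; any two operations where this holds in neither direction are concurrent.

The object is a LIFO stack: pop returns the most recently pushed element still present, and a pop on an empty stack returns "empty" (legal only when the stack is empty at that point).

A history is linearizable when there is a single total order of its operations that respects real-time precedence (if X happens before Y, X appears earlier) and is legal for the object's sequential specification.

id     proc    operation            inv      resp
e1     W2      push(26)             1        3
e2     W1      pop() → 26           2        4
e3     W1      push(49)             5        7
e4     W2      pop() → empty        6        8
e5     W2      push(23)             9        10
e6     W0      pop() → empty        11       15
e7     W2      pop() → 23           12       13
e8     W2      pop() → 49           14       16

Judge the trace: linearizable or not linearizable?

linearizable

one valid linearization: e1, e2, e4, e3, e5, e7, e8, e6
1. e1 push(26), leaving stack <26>
2. e2 pop() → 26, leaving stack <>
3. e4 pop() → empty, leaving stack <>
4. e3 push(49), leaving stack <49>
5. e5 push(23), leaving stack <49,23>
6. e7 pop() → 23, leaving stack <49>
7. e8 pop() → 49, leaving stack <>
8. e6 pop() → empty, leaving stack <>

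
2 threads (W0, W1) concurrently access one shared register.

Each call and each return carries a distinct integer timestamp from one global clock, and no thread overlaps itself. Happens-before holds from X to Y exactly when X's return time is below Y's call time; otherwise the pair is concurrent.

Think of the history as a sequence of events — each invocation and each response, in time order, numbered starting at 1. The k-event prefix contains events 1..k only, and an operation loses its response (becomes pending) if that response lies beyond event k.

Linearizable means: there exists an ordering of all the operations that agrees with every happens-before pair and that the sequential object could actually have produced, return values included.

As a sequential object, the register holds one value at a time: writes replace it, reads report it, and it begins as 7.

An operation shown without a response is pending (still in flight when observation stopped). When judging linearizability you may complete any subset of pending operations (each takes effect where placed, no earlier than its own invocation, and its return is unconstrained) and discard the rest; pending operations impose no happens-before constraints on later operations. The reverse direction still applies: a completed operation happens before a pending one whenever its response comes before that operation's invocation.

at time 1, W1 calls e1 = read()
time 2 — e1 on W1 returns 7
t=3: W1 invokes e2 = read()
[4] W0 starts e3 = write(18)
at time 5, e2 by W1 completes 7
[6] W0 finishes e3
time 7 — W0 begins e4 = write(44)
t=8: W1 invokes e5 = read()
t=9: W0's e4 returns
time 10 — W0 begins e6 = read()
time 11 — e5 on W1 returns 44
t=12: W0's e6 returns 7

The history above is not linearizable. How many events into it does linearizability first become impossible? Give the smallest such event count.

12

events 1..11 are still linearizable — one witness is e1, e2, e3, e4, e5:
step 1: e1 read() → 7 — value 7
step 2: e2 read() → 7 — value 7
step 3: e3 write(18) — value 18
step 4: e4 write(44) — value 44
step 5: e5 read() → 44 — value 44
adding event 12 (e6 responds at 12) leaves no legal real-time order
take e1, e2, e3, e4, e5, e6: step 6 already fails, because e6 read() → 7 cannot occur there
take e1, e2, e3, e4, e6, e5: step 5 already fails, because e6 read() → 7 cannot occur there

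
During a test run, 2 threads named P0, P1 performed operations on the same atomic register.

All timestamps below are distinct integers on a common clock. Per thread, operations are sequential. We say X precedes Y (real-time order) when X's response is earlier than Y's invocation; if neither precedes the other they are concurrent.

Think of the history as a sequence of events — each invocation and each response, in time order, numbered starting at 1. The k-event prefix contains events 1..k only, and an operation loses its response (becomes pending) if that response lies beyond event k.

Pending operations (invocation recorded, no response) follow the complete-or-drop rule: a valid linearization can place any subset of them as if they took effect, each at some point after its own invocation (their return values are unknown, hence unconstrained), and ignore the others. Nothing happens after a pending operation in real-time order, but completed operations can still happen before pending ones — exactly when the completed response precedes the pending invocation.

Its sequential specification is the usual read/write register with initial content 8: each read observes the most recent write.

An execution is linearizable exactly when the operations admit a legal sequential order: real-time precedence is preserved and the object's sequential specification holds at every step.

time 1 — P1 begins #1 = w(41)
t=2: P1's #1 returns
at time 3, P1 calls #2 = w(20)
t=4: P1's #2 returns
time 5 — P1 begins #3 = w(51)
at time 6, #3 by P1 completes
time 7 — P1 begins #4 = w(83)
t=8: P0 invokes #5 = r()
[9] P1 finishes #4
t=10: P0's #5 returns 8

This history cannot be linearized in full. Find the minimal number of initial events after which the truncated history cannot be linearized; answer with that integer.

one valid order for events 1..9 is #1, #2, #3, #4:
after step 1 (#1 w(41)): value 41
after step 2 (#2 w(20)): value 20
after step 3 (#3 w(51)): value 51
after step 4 (#4 w(83)): value 83
with event 10 included (#5 responding at time 10), all real-time-consistent orders fail
for example #1, #2, #3, #4, #5 fails at step 5: #5 r() → 8 is not legal there
for example #1, #2, #3, #5, #4 fails at step 4: #5 r() → 8 is not legal there

10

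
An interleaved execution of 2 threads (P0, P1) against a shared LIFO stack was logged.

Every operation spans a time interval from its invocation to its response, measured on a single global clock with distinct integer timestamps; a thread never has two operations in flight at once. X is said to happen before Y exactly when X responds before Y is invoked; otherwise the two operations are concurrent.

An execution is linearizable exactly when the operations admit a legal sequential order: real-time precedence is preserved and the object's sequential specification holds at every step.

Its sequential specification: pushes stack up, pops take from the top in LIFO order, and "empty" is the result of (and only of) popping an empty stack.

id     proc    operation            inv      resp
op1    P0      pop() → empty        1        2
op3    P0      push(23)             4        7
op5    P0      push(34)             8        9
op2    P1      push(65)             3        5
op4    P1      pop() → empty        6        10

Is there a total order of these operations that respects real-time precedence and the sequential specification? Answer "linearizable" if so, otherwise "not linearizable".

cut after 9 events: linearizable; cut after 10 events (op4 responds, time 10): not linearizable
the 5 completed operations admit 5 real-time orders; each fails the LIFO stack replay
one such order, op1, op2, op3, op4, op5, breaks at step 4 where op4 pop() → empty is illegal
one such order, op1, op2, op3, op5, op4, breaks at step 5 where op4 pop() → empty is illegal

not linearizable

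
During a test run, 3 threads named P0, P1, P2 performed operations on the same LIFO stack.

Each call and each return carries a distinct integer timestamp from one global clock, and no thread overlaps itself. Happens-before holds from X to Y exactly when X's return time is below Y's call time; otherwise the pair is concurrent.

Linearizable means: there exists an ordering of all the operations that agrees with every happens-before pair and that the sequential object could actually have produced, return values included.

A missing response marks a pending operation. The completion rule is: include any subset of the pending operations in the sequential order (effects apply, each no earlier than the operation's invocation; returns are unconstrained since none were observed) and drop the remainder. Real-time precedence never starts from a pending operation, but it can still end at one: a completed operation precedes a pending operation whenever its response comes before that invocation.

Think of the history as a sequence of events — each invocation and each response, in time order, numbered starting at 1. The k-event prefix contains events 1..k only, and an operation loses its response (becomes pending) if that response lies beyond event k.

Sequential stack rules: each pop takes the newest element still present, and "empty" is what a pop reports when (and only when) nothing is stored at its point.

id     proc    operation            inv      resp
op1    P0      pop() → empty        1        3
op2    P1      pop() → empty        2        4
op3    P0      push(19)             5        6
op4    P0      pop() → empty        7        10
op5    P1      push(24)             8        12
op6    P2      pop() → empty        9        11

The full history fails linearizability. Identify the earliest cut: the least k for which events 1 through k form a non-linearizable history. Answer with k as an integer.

11

events 1..10 are linearizable; a witness order is op1, op2, op3, op6, op4:
step 1: op1 pop() → empty — stack <>
step 2: op2 pop() → empty — stack <>
step 3: op3 push(19) — stack <19>
step 4: op6 pop() (pending, included) — stack <>
step 5: op4 pop() → empty — stack <>
event 11 — op6's response, time 11 — after it, nothing linearizes
no completion choice of the 1 pending operation (op5) rescues it — every subset was tried
sample order op1, op2, op3, op4, op6 (pending dropped) stalls at step 4 — op4 pop() → empty has no legal effect
sample order op1, op2, op3, op6, op4 (pending dropped) stalls at step 4 — op6 pop() → empty has no legal effect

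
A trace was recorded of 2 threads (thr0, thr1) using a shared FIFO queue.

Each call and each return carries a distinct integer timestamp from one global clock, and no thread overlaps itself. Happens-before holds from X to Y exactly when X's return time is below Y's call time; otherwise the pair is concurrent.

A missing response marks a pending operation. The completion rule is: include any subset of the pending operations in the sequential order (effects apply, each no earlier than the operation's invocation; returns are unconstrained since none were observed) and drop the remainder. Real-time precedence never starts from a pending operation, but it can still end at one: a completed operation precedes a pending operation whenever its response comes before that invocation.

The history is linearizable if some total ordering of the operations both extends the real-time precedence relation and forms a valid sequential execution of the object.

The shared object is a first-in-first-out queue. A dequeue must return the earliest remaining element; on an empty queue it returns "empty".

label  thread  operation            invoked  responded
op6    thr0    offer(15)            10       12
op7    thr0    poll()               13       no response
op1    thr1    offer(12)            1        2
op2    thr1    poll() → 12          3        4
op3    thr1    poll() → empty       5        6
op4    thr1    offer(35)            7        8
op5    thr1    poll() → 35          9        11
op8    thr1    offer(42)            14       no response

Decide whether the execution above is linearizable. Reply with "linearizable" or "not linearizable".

linearizable

one valid linearization: op1, op2, op3, op4, op5, op6
after step 1 (op1 offer(12)): queue <12>
after step 2 (op2 poll() → 12): queue <>
after step 3 (op3 poll() → empty): queue <>
after step 4 (op4 offer(35)): queue <35>
after step 5 (op5 poll() → 35): queue <>
after step 6 (op6 offer(15)): queue <15>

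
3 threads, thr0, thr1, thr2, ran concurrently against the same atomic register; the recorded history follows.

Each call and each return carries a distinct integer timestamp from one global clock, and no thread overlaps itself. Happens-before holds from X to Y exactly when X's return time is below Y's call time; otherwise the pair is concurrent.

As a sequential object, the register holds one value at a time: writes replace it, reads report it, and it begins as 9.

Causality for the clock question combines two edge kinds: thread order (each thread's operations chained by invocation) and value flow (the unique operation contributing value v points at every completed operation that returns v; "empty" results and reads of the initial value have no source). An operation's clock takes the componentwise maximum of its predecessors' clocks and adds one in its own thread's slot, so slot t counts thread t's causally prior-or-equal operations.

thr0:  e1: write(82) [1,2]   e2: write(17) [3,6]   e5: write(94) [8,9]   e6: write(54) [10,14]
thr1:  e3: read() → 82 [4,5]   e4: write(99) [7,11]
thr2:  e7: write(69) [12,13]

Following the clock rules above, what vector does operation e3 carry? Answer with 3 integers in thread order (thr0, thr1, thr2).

VC(e7, invoked at 12): no causal predecessors; +1 on thr2 → (0, 0, 1)
VC(e1, invoked at 1): no causal predecessors; +1 on thr0 → (1, 0, 0)
merge at e3 (invoked 4): VC(e1)=(1, 0, 0), own-thread bump on thr1 → (1, 1, 0)
merge at e2 (invoked 3): VC(e1)=(1, 0, 0), own-thread bump on thr0 → (2, 0, 0)
merge at e4 (invoked 7): VC(e3)=(1, 1, 0), own-thread bump on thr1 → (1, 2, 0)
merge at e5 (invoked 8): VC(e2)=(2, 0, 0), own-thread bump on thr0 → (3, 0, 0)
merge at e6 (invoked 10): VC(e5)=(3, 0, 0), own-thread bump on thr0 → (4, 0, 0)
target: VC(e3) = (1, 1, 0)

(1, 1, 0)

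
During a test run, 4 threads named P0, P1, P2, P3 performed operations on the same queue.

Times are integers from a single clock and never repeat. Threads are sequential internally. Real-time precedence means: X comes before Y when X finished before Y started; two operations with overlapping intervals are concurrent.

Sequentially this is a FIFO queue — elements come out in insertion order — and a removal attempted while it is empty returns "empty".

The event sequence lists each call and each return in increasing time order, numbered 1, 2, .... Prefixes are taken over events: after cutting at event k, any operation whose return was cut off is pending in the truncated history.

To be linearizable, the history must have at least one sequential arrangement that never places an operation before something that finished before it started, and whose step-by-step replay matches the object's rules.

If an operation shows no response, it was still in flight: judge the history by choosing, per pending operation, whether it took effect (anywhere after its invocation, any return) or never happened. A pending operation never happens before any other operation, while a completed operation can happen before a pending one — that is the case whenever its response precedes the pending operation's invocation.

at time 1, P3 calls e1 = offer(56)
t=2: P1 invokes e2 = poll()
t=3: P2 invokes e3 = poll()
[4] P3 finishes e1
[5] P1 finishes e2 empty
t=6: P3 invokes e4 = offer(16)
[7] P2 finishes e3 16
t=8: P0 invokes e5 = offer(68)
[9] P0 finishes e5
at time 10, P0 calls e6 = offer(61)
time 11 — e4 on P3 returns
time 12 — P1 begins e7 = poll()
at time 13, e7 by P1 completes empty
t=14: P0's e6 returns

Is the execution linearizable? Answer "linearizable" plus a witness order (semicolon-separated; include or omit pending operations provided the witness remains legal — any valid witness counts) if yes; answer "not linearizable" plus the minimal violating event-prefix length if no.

already the first 7 events (up to e3's response at time 7) admit no linearization; the first 6 still do
every one of the 6 real-time-consistent orders over 3 completed queue ops fails the sequential spec
completion choices over the 1 pending operation (e4) were checked; none helps
one such order, e1, e2, e3 (pending dropped), breaks at step 2 where e2 poll() → empty is illegal
one such order, e1, e3, e2 (pending dropped), breaks at step 2 where e3 poll() → 16 is illegal

not linearizable — minimal violating prefix: 7 events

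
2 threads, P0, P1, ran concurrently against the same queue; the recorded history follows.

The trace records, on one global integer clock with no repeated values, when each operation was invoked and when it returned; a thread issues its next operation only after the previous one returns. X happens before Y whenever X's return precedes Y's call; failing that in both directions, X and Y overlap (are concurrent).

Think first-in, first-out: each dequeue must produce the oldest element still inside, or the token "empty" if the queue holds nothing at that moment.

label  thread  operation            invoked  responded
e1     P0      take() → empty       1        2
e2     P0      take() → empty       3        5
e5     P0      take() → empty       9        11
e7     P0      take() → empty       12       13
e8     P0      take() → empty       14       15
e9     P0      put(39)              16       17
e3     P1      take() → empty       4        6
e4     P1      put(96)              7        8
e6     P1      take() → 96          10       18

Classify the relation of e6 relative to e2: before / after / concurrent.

after

e6 spans [10,18], e2 spans [3,5]
resp(e2)=5 < inv(e6)=10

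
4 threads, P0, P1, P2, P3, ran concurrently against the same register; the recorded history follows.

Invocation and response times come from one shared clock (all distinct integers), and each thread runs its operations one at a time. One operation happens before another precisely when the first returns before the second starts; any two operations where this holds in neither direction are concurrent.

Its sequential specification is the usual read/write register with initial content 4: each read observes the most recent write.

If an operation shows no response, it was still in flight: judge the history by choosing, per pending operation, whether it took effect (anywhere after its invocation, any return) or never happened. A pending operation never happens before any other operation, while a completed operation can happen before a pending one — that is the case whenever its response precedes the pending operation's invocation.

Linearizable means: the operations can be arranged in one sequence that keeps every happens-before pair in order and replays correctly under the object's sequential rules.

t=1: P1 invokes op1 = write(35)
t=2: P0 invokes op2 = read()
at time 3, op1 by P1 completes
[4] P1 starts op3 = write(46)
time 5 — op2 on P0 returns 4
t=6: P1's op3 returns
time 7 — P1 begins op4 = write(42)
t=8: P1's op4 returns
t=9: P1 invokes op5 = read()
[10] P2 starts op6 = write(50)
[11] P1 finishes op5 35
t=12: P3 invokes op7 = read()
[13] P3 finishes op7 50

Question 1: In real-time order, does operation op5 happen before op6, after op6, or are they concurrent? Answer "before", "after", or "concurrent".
op5 spans [9,11], op6 spans [10,…)
the intervals overlap in both directions

concurrent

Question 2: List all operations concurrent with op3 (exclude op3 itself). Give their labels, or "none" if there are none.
concurrent with op3 ([4,6]): every op whose interval crosses 4..6
op1 [1,3]: before
op2 [2,5]: concurrent
op4 [7,8]: after
op5 [9,11]: after
op6 [10,…): after
op7 [12,13]: after

op2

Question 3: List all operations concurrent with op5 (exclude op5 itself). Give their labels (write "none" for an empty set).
op5 spans [9,11]: anything still running between times 9 and 11 counts as concurrent
op1 [1,3]: before
op2 [2,5]: before
op3 [4,6]: before
op4 [7,8]: before
op6 [10,…): concurrent
op7 [12,13]: after

op6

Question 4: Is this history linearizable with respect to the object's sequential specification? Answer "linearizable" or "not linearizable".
the violation lands at event 11, op5's response at time 11: events 1..10 linearize, events 1..11 do not
checked exhaustively: 3 real-time-consistent orders of 5 completed operations, zero legal register replays
no escape via the 1 pending operation (op6): every completion choice fails
take op1, op2, op3, op4, op5 (pending dropped): step 2 already fails, because op2 read() → 4 cannot occur there
take op1, op3, op2, op4, op5 (pending dropped): step 3 already fails, because op2 read() → 4 cannot occur there

not linearizable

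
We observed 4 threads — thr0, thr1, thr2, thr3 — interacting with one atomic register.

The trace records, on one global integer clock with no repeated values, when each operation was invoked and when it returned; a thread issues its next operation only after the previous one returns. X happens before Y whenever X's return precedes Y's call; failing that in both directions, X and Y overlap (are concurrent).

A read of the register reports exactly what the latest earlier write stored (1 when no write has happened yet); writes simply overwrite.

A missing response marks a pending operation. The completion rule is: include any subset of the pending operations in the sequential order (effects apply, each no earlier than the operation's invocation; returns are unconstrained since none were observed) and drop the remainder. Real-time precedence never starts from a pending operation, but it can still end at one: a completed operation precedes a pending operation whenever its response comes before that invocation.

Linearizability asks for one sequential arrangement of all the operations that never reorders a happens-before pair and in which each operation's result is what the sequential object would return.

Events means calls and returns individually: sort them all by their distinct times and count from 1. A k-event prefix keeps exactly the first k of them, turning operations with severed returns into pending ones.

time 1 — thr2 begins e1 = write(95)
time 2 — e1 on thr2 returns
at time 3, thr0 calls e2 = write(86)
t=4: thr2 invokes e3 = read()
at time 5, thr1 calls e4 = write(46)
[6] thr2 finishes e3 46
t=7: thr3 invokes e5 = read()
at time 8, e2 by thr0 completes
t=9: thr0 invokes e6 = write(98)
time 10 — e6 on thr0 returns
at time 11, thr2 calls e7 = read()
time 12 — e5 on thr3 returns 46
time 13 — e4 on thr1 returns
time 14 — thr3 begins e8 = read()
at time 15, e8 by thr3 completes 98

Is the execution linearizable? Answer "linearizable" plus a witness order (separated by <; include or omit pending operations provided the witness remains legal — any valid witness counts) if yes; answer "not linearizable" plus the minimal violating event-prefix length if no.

step 1: e1 write(95) — value 95
step 2: e2 write(86) — value 86
step 3: e4 write(46) — value 46
step 4: e3 read() → 46 — value 46
step 5: e5 read() → 46 — value 46
step 6: e6 write(98) — value 98
step 7: e7 read() (pending, included) — value 98
step 8: e8 read() → 98 — value 98

linearizable — witness: e1 < e2 < e4 < e3 < e5 < e6 < e7 < e8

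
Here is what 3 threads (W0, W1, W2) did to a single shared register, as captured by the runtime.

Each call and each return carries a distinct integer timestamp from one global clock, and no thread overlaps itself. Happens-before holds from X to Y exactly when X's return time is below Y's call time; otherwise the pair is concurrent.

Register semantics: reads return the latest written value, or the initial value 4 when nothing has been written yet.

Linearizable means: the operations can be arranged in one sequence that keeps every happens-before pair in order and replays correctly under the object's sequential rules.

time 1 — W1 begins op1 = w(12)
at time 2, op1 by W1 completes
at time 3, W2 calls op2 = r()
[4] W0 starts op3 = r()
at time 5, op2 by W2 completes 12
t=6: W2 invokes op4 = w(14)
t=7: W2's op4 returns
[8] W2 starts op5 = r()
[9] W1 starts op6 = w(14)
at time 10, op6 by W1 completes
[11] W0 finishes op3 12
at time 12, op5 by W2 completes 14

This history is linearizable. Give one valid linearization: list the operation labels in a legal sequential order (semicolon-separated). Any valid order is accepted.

step 1: op1 w(12) — value 12
step 2: op2 r() → 12 — value 12
step 3: op3 r() → 12 — value 12
step 4: op4 w(14) — value 14
step 5: op5 r() → 14 — value 14
step 6: op6 w(14) — value 14

op1; op2; op3; op4; op5; op6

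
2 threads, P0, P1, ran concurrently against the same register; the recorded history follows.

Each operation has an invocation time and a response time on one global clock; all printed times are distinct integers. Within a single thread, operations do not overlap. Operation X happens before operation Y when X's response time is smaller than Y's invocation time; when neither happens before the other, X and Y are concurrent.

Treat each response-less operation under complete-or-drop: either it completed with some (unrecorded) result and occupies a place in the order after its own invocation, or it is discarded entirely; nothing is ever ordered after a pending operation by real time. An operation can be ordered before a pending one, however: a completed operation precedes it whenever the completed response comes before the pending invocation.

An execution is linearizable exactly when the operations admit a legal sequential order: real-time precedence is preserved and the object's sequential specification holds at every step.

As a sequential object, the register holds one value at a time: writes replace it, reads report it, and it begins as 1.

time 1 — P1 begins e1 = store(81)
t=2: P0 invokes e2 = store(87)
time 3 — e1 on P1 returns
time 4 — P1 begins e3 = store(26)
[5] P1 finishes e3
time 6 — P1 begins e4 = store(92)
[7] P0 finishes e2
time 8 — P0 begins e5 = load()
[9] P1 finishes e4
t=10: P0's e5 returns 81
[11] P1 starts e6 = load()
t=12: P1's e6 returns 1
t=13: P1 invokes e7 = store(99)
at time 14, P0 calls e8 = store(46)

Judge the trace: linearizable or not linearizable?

not linearizable

through event 9 a valid linearization exists; event 10 (e5 responding at time 10) ends that
all 7 real-time-respecting orders fail — 5 completed register operations, no legal replay
take e1, e2, e3, e4, e5: step 5 already fails, because e5 load() → 81 cannot occur there
take e1, e2, e3, e5, e4: step 4 already fails, because e5 load() → 81 cannot occur there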